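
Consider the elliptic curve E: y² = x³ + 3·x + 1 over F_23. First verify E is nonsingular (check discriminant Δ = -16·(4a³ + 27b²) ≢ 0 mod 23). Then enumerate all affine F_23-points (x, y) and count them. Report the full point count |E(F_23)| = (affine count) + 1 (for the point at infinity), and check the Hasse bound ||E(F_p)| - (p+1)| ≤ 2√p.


Affine points = {(0, 1), (0, 22), (4, 10), (4, 13), (5, 7), (5, 16), (8, 10), (8, 13), (11, 10), (11, 13), (13, 11), (13, 12), (14, 2), (14, 21)}; affine count = 14; |E(F_23)| = 15.

Discriminant check: Δ ∝ 4a³ + 27b² = 4·3³ + 27·1² = 4·27 + 27·1 ≡ 20 (mod 23). Nonzero ⇒ E is nonsingular.
For each x ∈ F_23, compute rhs = x³ + 3·x + 1 mod 23, then count y ∈ F_23 with y² ≡ rhs.
  x = 0: rhs = 1, matching y values: 1, 22 (2 points).
  x = 1: rhs = 5, matching y values: none (0 points).
  x = 2: rhs = 15, matching y values: none (0 points).
  x = 3: rhs = 14, matching y values: none (0 points).
  x = 4: rhs = 8, matching y values: 10, 13 (2 points).
  x = 5: rhs = 3, matching y values: 7, 16 (2 points).
  x = 6: rhs = 5, matching y values: none (0 points).
  x = 7: rhs = 20, matching y values: none (0 points).
  x = 8: rhs = 8, matching y values: 10, 13 (2 points).
  x = 9: rhs = 21, matching y values: none (0 points).
  x = 10: rhs = 19, matching y values: none (0 points).
  x = 11: rhs = 8, matching y values: 10, 13 (2 points).
  x = 12: rhs = 17, matching y values: none (0 points).
  x = 13: rhs = 6, matching y values: 11, 12 (2 points).
  x = 14: rhs = 4, matching y values: 2, 21 (2 points).
  x = 15: rhs = 17, matching y values: none (0 points).
  x = 16: rhs = 5, matching y values: none (0 points).
  x = 17: rhs = 20, matching y values: none (0 points).
  x = 18: rhs = 22, matching y values: none (0 points).
  x = 19: rhs = 17, matching y values: none (0 points).
  x = 20: rhs = 11, matching y values: none (0 points).
  x = 21: rhs = 10, matching y values: none (0 points).
  x = 22: rhs = 20, matching y values: none (0 points).
Total affine count: 14.
Full point count |E(F_23)| = 14 + 1 = 15.
Hasse bound: |15 − (23+1)| = |-9| = 9 ≤ 2√23 ≈ 9.5917 ✓.


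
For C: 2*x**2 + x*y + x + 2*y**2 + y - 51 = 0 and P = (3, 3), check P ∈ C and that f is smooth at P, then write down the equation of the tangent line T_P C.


Tangent line at P: 16*x + 16*y - 96 = 0.

Step 1: f(3, 3) = 0, so P lies on C.
Step 2: partial derivatives
  f_x(x, y) = 4*x + y + 1, f_y(x, y) = x + 4*y + 1.
  f_x(P) = 16, f_y(P) = 16 (gradient nonzero, so P is smooth).
Step 3: tangent line at P: 16·(x − 3) + 16·(y − 3) = 0.
Expanding: 16*x + 16*y - 96 = 0.


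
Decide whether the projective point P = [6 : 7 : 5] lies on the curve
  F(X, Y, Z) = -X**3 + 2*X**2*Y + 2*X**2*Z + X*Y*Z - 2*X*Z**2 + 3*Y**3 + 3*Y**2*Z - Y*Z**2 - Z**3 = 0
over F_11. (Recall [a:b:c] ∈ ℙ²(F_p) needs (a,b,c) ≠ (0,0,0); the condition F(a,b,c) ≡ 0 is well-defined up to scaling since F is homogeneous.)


F(6,7,5) ≡ 9 (mod 11); P is NOT on the curve.

Evaluate F(6, 7, 5) term-by-term (mod 11).
  -X**3 ↦ -1·216·1·1 = -216
  2*X**2*Y ↦ 2·36·7·1 = 504
  2*X**2*Z ↦ 2·36·1·5 = 360
  X*Y*Z ↦ 1·6·7·5 = 210
  -2*X*Z**2 ↦ -2·6·1·25 = -300
  3*Y**3 ↦ 3·1·343·1 = 1029
  3*Y**2*Z ↦ 3·1·49·5 = 735
  -Y*Z**2 ↦ -1·1·7·25 = -175
  -Z**3 ↦ -1·1·1·125 = -125
Sum: F(6, 7, 5) = (-216) + (504) + (360) + (210) + (-300) + (1029) + (735) + (-175) + (-125) = 2022.
Reducing mod 11: 2022 ≡ 9 (mod 11).
Since F(a, b, c) ≡ 9 ≠ 0 (mod 11), P does NOT lie on the curve.


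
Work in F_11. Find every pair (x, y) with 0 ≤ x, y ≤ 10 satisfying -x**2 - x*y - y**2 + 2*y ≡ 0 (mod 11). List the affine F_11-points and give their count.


Affine F_11-points: {(0, 0), (0, 2), (3, 1), (3, 9), (6, 8), (6, 10), (7, 1), (7, 5), (8, 8), (9, 2), (10, 5), (10, 9)}; count = 12.

For each of the 121 pairs (x, y) ∈ F_11², evaluate f(x, y) mod 11. Record the zeros.
  x = 0: [0↦0, 1↦1, 2↦0, 3↦8, 4↦3, 5↦7, 6↦9, 7↦9, 8↦7, 9↦3, 10↦8]  zeros at y ∈ {0, 2}
  x = 1: [0↦10, 1↦10, 2↦8, 3↦4, 4↦9, 5↦1, 6↦2, 7↦1, 8↦9, 9↦4, 10↦8]  zeros at y ∈ ∅
  x = 2: [0↦7, 1↦6, 2↦3, 3↦9, 4↦2, 5↦4, 6↦4, 7↦2, 8↦9, 9↦3, 10↦6]  zeros at y ∈ ∅
  x = 3: [0↦2, 1↦0, 2↦7, 3↦1, 4↦4, 5↦5, 6↦4, 7↦1, 8↦7, 9↦0, 10↦2]  zeros at y ∈ {1, 9}
  x = 4: [0↦6, 1↦3, 2↦9, 3↦2, 4↦4, 5↦4, 6↦2, 7↦9, 8↦3, 9↦6, 10↦7]  zeros at y ∈ ∅
  x = 5: [0↦8, 1↦4, 2↦9, 3↦1, 4↦2, 5↦1, 6↦9, 7↦4, 8↦8, 9↦10, 10↦10]  zeros at y ∈ ∅
  x = 6: [0↦8, 1↦3, 2↦7, 3↦9, 4↦9, 5↦7, 6↦3, 7↦8, 8↦0, 9↦1, 10↦0]  zeros at y ∈ {8, 10}
  x = 7: [0↦6, 1↦0, 2↦3, 3↦4, 4↦3, 5↦0, 6↦6, 7↦10, 8↦1, 9↦1, 10↦10]  zeros at y ∈ {1, 5}
  x = 8: [0↦2, 1↦6, 2↦8, 3↦8, 4↦6, 5↦2, 6↦7, 7↦10, 8↦0, 9↦10, 10↦7]  zeros at y ∈ {8}
  x = 9: [0↦7, 1↦10, 2↦0, 3↦10, 4↦7, 5↦2, 6↦6, 7↦8, 8↦8, 9↦6, 10↦2]  zeros at y ∈ {2}
  x = 10: [0↦10, 1↦1, 2↦1, 3↦10, 4↦6, 5↦0, 6↦3, 7↦4, 8↦3, 9↦0, 10↦6]  zeros at y ∈ {5, 9}
Collecting zeros: affine points = {(0, 0), (0, 2), (3, 1), (3, 9), (6, 8), (6, 10), (7, 1), (7, 5), (8, 8), (9, 2), (10, 5), (10, 9)}.
Total count |C(F_11)_aff| = 12.


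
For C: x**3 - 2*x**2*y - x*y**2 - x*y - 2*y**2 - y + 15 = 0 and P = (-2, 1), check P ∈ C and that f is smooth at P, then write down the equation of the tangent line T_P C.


Tangent line at P: 18*x - 7*y + 43 = 0.

Step 1: f(-2, 1) = 0, so P lies on C.
Step 2: partial derivatives
  f_x(x, y) = 3*x**2 - 4*x*y - y**2 - y, f_y(x, y) = -2*x**2 - 2*x*y - x - 4*y - 1.
  f_x(P) = 18, f_y(P) = -7 (gradient nonzero, so P is smooth).
Step 3: tangent line at P: 18·(x − -2) + -7·(y − 1) = 0.
Expanding: 18*x - 7*y + 43 = 0.


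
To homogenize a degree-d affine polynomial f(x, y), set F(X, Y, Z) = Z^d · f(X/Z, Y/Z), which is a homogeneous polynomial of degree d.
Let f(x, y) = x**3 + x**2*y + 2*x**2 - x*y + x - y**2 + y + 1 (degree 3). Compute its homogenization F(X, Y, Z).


F(X, Y, Z) = X**3 + X**2*Y + 2*X**2*Z - X*Y*Z + X*Z**2 - Y**2*Z + Y*Z**2 + Z**3

deg(f) = 3.
Substitute x = X/Z, y = Y/Z into f, then multiply by Z^3.
  monomial 1·x^3·y^0 ↦ 1·X^3·Y^0·Z^0.
  monomial 1·x^2·y^1 ↦ 1·X^2·Y^1·Z^0.
  monomial 2·x^2·y^0 ↦ 2·X^2·Y^0·Z^1.
  monomial -1·x^1·y^1 ↦ -1·X^1·Y^1·Z^1.
  monomial 1·x^1·y^0 ↦ 1·X^1·Y^0·Z^2.
  monomial -1·x^0·y^2 ↦ -1·X^0·Y^2·Z^1.
  monomial 1·x^0·y^1 ↦ 1·X^0·Y^1·Z^2.
  monomial 1·x^0·y^0 ↦ 1·X^0·Y^0·Z^3.
Collecting: F(X, Y, Z) = X**3 + X**2*Y + 2*X**2*Z - X*Y*Z + X*Z**2 - Y**2*Z + Y*Z**2 + Z**3.


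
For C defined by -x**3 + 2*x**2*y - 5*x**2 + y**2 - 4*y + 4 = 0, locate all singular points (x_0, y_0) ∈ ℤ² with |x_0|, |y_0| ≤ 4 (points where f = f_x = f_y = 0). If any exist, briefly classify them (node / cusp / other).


Singular points: {(0, 2)}; classification: node.

Compute partial derivatives:
  f_x = -3*x**2 + 4*x*y - 10*x.
  f_y = 2*x**2 + 2*y - 4.
Scan x_0 ∈ {−4, ..., 4}. For each x_0, f_y(x_0, y) is a polynomial in y; find its integer roots y ∈ {−4, ..., 4}, then test f_x and f at those candidates.
  x = -4: f_y(-4, y) = 2*y + 28; no integer root y with |y| ≤ 4.
  x = -3: f_y(-3, y) = 2*y + 14; no integer root y with |y| ≤ 4.
  x = -2: f_y(-2, y) = 2*y + 4; vanishes at y ∈ {-2}. (-2, -2): f_x = 24 ≠ 0.
  x = -1: f_y(-1, y) = 2*y - 2; vanishes at y ∈ {1}. (-1, 1): f_x = 3 ≠ 0.
  x = 0: f_y(0, y) = 2*y - 4; vanishes at y ∈ {2}. (0, 2): f_x = 0, f = 0 — SINGULAR.
  x = 1: f_y(1, y) = 2*y - 2; vanishes at y ∈ {1}. (1, 1): f_x = -9 ≠ 0.
  x = 2: f_y(2, y) = 2*y + 4; vanishes at y ∈ {-2}. (2, -2): f_x = -48 ≠ 0.
  x = 3: f_y(3, y) = 2*y + 14; no integer root y with |y| ≤ 4.
  x = 4: f_y(4, y) = 2*y + 28; no integer root y with |y| ≤ 4.
Only singular point on the grid: (0, 2).
Classify: substitute x = 0 + u, y = 2 + v and expand: f = -u**3 + 2*u**2*v - u**2 + v**2.
No constant or linear terms (consistent with a singular point). Quadratic part: -u**2 + v**2. Cubic part: -u**3 + 2*u**2*v.
The quadratic part v**2 - u**2 = (v − u)(v + u) splits into two distinct linear factors, so there are two distinct tangent lines y − 2 = ±(x − 0) — this is a node (ordinary double point).
Classification: node.


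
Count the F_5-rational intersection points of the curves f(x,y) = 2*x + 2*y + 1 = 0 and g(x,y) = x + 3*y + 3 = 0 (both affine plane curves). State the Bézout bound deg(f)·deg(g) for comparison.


Common zeros: {(2, 0)}; count = 1; Bézout bound = 1.

deg(f) = 1, deg(g) = 1, so Bézout bound = 1.
Scan x ∈ F_5. For each x, list the y ∈ F_5 with f(x, y) ≡ 0 and those with g(x, y) ≡ 0 (mod 5); the common zeros in that column are the intersection.
  x = 0: f ≡ 0 at y ∈ {2}; g ≡ 0 at y ∈ {4}; common: ∅.
  x = 1: f ≡ 0 at y ∈ {1}; g ≡ 0 at y ∈ {2}; common: ∅.
  x = 2: f ≡ 0 at y ∈ {0}; g ≡ 0 at y ∈ {0}; common: {0}.
  x = 3: f ≡ 0 at y ∈ {4}; g ≡ 0 at y ∈ {3}; common: ∅.
  x = 4: f ≡ 0 at y ∈ {3}; g ≡ 0 at y ∈ {1}; common: ∅.
Collecting: common zeros = {(2, 0)}, so the count is 1.
Comparison with the Bézout bound: 1 ≤ 1 = deg(f)·deg(g), as expected for curves with no common component (the bound is attained).


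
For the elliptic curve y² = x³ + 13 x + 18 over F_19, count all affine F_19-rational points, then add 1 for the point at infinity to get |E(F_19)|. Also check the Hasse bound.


Affine points = {(4, 1), (4, 18), (8, 8), (8, 11), (9, 3), (9, 16), (13, 3), (13, 16), (15, 4), (15, 15), (16, 3), (16, 16), (18, 2), (18, 17)}; affine count = 14; |E(F_19)| = 15.

Discriminant check: Δ ∝ 4a³ + 27b² = 4·13³ + 27·18² = 4·2197 + 27·324 ≡ 18 (mod 19). Nonzero ⇒ E is nonsingular.
For each x ∈ F_19, compute rhs = x³ + 13·x + 18 mod 19, then count y ∈ F_19 with y² ≡ rhs.
  x = 0: rhs = 18, matching y values: none (0 points).
  x = 1: rhs = 13, matching y values: none (0 points).
  x = 2: rhs = 14, matching y values: none (0 points).
  x = 3: rhs = 8, matching y values: none (0 points).
  x = 4: rhs = 1, matching y values: 1, 18 (2 points).
  x = 5: rhs = 18, matching y values: none (0 points).
  x = 6: rhs = 8, matching y values: none (0 points).
  x = 7: rhs = 15, matching y values: none (0 points).
  x = 8: rhs = 7, matching y values: 8, 11 (2 points).
  x = 9: rhs = 9, matching y values: 3, 16 (2 points).
  x = 10: rhs = 8, matching y values: none (0 points).
  x = 11: rhs = 10, matching y values: none (0 points).
  x = 12: rhs = 2, matching y values: none (0 points).
  x = 13: rhs = 9, matching y values: 3, 16 (2 points).
  x = 14: rhs = 18, matching y values: none (0 points).
  x = 15: rhs = 16, matching y values: 4, 15 (2 points).
  x = 16: rhs = 9, matching y values: 3, 16 (2 points).
  x = 17: rhs = 3, matching y values: none (0 points).
  x = 18: rhs = 4, matching y values: 2, 17 (2 points).
Total affine count: 14.
Full point count |E(F_19)| = 14 + 1 = 15.
Hasse bound: |15 − (19+1)| = |-5| = 5 ≤ 2√19 ≈ 8.7178 ✓.


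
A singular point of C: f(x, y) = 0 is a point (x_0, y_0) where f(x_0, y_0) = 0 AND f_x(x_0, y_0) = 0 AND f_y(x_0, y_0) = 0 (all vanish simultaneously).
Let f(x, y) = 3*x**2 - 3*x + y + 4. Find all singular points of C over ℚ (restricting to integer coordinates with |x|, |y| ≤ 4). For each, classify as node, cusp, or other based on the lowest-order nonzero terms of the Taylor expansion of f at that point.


No singular points in the scanned grid; C is smooth there.

Compute partial derivatives:
  f_x = 6*x - 3.
  f_y = 1.
f_y = 1 is a nonzero constant, so f_y never vanishes: no point (x, y) can satisfy f = f_x = f_y = 0. In particular no (x, y) ∈ {−4, ..., 4}² is singular; the curve is smooth.


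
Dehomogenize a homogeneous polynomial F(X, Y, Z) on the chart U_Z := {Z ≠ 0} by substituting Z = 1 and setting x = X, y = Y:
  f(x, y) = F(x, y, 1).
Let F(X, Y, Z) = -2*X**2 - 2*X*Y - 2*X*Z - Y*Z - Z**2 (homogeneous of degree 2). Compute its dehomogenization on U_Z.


f(x, y) = -2*x**2 - 2*x*y - 2*x - y - 1

On U_Z we set Z = 1. Each monomial c·X^i·Y^j·Z^k in F becomes c·x^i·y^j·1^k = c·x^i·y^j.
Substituting Z = 1: F(X, Y, 1) = -2*x**2 - 2*x*y - 2*x - y - 1.
Note: deg(f) ≤ deg(F) = 2; strict inequality happens when F is divisible by Z (lost terms).


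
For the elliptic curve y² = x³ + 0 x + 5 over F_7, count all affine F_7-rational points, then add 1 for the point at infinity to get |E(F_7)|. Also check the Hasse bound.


Affine points = {(3, 2), (3, 5), (5, 2), (5, 5), (6, 2), (6, 5)}; affine count = 6; |E(F_7)| = 7.

Discriminant check: Δ ∝ 4a³ + 27b² = 4·0³ + 27·5² = 4·0 + 27·25 ≡ 3 (mod 7). Nonzero ⇒ E is nonsingular.
For each x ∈ F_7, compute rhs = x³ + 0·x + 5 mod 7, then count y ∈ F_7 with y² ≡ rhs.
  x = 0: rhs = 5, matching y values: none (0 points).
  x = 1: rhs = 6, matching y values: none (0 points).
  x = 2: rhs = 6, matching y values: none (0 points).
  x = 3: rhs = 4, matching y values: 2, 5 (2 points).
  x = 4: rhs = 6, matching y values: none (0 points).
  x = 5: rhs = 4, matching y values: 2, 5 (2 points).
  x = 6: rhs = 4, matching y values: 2, 5 (2 points).
Total affine count: 6.
Full point count |E(F_7)| = 6 + 1 = 7.
Hasse bound: |7 − (7+1)| = |-1| = 1 ≤ 2√7 ≈ 5.2915 ✓.


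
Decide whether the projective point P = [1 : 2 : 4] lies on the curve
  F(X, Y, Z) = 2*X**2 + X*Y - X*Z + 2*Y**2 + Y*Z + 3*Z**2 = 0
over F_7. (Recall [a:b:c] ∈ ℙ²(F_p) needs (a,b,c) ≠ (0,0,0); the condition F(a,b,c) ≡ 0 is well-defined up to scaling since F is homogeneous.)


F(1,2,4) ≡ 1 (mod 7); P is NOT on the curve.

Evaluate F(1, 2, 4) term-by-term (mod 7).
  2*X**2 ↦ 2·1·1·1 = 2
  X*Y ↦ 1·1·2·1 = 2
  -X*Z ↦ -1·1·1·4 = -4
  2*Y**2 ↦ 2·1·4·1 = 8
  Y*Z ↦ 1·1·2·4 = 8
  3*Z**2 ↦ 3·1·1·16 = 48
Sum: F(1, 2, 4) = (2) + (2) + (-4) + (8) + (8) + (48) = 64.
Reducing mod 7: 64 ≡ 1 (mod 7).
Since F(a, b, c) ≡ 1 ≠ 0 (mod 7), P does NOT lie on the curve.


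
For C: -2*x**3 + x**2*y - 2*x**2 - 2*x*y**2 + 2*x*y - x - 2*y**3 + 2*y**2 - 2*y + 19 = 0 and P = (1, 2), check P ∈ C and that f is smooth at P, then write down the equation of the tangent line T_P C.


Tangent line at P: -11*x - 23*y + 57 = 0.

Step 1: f(1, 2) = 0, so P lies on C.
Step 2: partial derivatives
  f_x(x, y) = -6*x**2 + 2*x*y - 4*x - 2*y**2 + 2*y - 1, f_y(x, y) = x**2 - 4*x*y + 2*x - 6*y**2 + 4*y - 2.
  f_x(P) = -11, f_y(P) = -23 (gradient nonzero, so P is smooth).
Step 3: tangent line at P: -11·(x − 1) + -23·(y − 2) = 0.
Expanding: -11*x - 23*y + 57 = 0.


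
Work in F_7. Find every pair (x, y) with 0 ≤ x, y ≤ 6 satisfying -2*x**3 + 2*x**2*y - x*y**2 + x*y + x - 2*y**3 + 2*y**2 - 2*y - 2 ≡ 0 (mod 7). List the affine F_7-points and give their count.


Affine F_7-points: {(0, 2), (2, 4), (3, 2), (4, 0), (5, 6), (6, 2)}; count = 6.

For each of the 49 pairs (x, y) ∈ F_7², evaluate f(x, y) mod 7. Record the zeros.
  x = 0: [0↦5, 1↦3, 2↦0, 3↦5, 4↦6, 5↦5, 6↦4]  zeros at y ∈ {2}
  x = 1: [0↦4, 1↦4, 2↦1, 3↦4, 4↦1, 5↦1, 6↦6]  zeros at y ∈ ∅
  x = 2: [0↦5, 1↦4, 2↦5, 3↦3, 4↦0, 5↦5, 6↦6]  zeros at y ∈ {4}
  x = 3: [0↦3, 1↦5, 2↦0, 3↦4, 4↦5, 5↦5, 6↦6]  zeros at y ∈ {2}
  x = 4: [0↦0, 1↦2, 2↦2, 3↦2, 4↦4, 5↦3, 6↦1]  zeros at y ∈ {0}
  x = 5: [0↦5, 1↦4, 2↦6, 3↦6, 4↦6, 5↦1, 6↦0]  zeros at y ∈ {6}
  x = 6: [0↦6, 1↦6, 2↦0, 3↦4, 4↦6, 5↦1, 6↦5]  zeros at y ∈ {2}
Collecting zeros: affine points = {(0, 2), (2, 4), (3, 2), (4, 0), (5, 6), (6, 2)}.
Total count |C(F_7)_aff| = 6.


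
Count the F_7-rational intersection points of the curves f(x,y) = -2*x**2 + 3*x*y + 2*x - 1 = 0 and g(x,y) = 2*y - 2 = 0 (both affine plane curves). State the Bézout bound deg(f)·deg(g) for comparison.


Common zeros: ∅; count = 0; Bézout bound = 2.

deg(f) = 2, deg(g) = 1, so Bézout bound = 2.
Scan x ∈ F_7. For each x, list the y ∈ F_7 with f(x, y) ≡ 0 and those with g(x, y) ≡ 0 (mod 7); the common zeros in that column are the intersection.
  x = 0: f ≡ 0 at y ∈ ∅; g ≡ 0 at y ∈ {1}; common: ∅.
  x = 1: f ≡ 0 at y ∈ {5}; g ≡ 0 at y ∈ {1}; common: ∅.
  x = 2: f ≡ 0 at y ∈ {2}; g ≡ 0 at y ∈ {1}; common: ∅.
  x = 3: f ≡ 0 at y ∈ {3}; g ≡ 0 at y ∈ {1}; common: ∅.
  x = 4: f ≡ 0 at y ∈ {5}; g ≡ 0 at y ∈ {1}; common: ∅.
  x = 5: f ≡ 0 at y ∈ {6}; g ≡ 0 at y ∈ {1}; common: ∅.
  x = 6: f ≡ 0 at y ∈ {3}; g ≡ 0 at y ∈ {1}; common: ∅.
Collecting: common zeros = ∅, so the count is 0.
Comparison with the Bézout bound: 0 ≤ 2 = deg(f)·deg(g), as expected for curves with no common component (the affine F_7-count falls short of the bound because intersections may lie at infinity, over extension fields, or carry multiplicity).


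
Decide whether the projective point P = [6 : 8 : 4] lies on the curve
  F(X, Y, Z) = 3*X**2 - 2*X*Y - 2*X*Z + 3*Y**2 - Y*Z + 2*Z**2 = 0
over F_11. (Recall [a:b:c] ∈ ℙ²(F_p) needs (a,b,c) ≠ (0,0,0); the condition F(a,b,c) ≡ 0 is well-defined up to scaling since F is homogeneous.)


F(6,8,4) ≡ 2 (mod 11); P is NOT on the curve.

Evaluate F(6, 8, 4) term-by-term (mod 11).
  3*X**2 ↦ 3·36·1·1 = 108
  -2*X*Y ↦ -2·6·8·1 = -96
  -2*X*Z ↦ -2·6·1·4 = -48
  3*Y**2 ↦ 3·1·64·1 = 192
  -Y*Z ↦ -1·1·8·4 = -32
  2*Z**2 ↦ 2·1·1·16 = 32
Sum: F(6, 8, 4) = (108) + (-96) + (-48) + (192) + (-32) + (32) = 156.
Reducing mod 11: 156 ≡ 2 (mod 11).
Since F(a, b, c) ≡ 2 ≠ 0 (mod 11), P does NOT lie on the curve.


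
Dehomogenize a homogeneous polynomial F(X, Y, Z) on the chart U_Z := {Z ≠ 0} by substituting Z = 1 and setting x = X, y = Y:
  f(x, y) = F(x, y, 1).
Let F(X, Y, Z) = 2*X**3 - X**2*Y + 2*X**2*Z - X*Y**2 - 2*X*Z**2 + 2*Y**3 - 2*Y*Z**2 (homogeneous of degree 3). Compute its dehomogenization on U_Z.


f(x, y) = 2*x**3 - x**2*y + 2*x**2 - x*y**2 - 2*x + 2*y**3 - 2*y

On U_Z we set Z = 1. Each monomial c·X^i·Y^j·Z^k in F becomes c·x^i·y^j·1^k = c·x^i·y^j.
Substituting Z = 1: F(X, Y, 1) = 2*x**3 - x**2*y + 2*x**2 - x*y**2 - 2*x + 2*y**3 - 2*y.
Note: deg(f) ≤ deg(F) = 3; strict inequality happens when F is divisible by Z (lost terms).


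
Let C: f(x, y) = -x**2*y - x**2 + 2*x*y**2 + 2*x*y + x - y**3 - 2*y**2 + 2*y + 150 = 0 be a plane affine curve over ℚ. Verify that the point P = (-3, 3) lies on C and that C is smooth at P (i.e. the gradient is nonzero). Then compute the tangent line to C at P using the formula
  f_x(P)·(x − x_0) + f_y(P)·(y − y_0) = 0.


Tangent line at P: 49*x - 88*y + 411 = 0.

Step 1: f(-3, 3) = 0, so P lies on C.
Step 2: partial derivatives
  f_x(x, y) = -2*x*y - 2*x + 2*y**2 + 2*y + 1, f_y(x, y) = -x**2 + 4*x*y + 2*x - 3*y**2 - 4*y + 2.
  f_x(P) = 49, f_y(P) = -88 (gradient nonzero, so P is smooth).
Step 3: tangent line at P: 49·(x − -3) + -88·(y − 3) = 0.
Expanding: 49*x - 88*y + 411 = 0.


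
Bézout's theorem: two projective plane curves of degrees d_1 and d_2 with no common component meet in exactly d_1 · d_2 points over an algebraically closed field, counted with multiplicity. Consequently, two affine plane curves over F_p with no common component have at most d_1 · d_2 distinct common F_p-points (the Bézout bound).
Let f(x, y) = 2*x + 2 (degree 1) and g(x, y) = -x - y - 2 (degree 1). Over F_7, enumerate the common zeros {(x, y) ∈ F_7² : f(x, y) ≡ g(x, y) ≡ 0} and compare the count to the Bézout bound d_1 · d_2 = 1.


Common zeros: {(6, 6)}; count = 1; Bézout bound = 1.

deg(f) = 1, deg(g) = 1, so Bézout bound = 1.
Scan x ∈ F_7. For each x, list the y ∈ F_7 with f(x, y) ≡ 0 and those with g(x, y) ≡ 0 (mod 7); the common zeros in that column are the intersection.
  x = 0: f ≡ 0 at y ∈ ∅; g ≡ 0 at y ∈ {5}; common: ∅.
  x = 1: f ≡ 0 at y ∈ ∅; g ≡ 0 at y ∈ {4}; common: ∅.
  x = 2: f ≡ 0 at y ∈ ∅; g ≡ 0 at y ∈ {3}; common: ∅.
  x = 3: f ≡ 0 at y ∈ ∅; g ≡ 0 at y ∈ {2}; common: ∅.
  x = 4: f ≡ 0 at y ∈ ∅; g ≡ 0 at y ∈ {1}; common: ∅.
  x = 5: f ≡ 0 at y ∈ ∅; g ≡ 0 at y ∈ {0}; common: ∅.
  x = 6: f ≡ 0 at y ∈ {0, 1, 2, 3, 4, 5, 6}; g ≡ 0 at y ∈ {6}; common: {6}.
Collecting: common zeros = {(6, 6)}, so the count is 1.
Comparison with the Bézout bound: 1 ≤ 1 = deg(f)·deg(g), as expected for curves with no common component (the bound is attained).


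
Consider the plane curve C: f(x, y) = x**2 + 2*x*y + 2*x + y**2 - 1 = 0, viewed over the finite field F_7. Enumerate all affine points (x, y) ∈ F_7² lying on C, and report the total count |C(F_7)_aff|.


Affine F_7-points: {(0, 1), (0, 6), (2, 0), (2, 3), (3, 0), (3, 1), (4, 3)}; count = 7.

For each of the 49 pairs (x, y) ∈ F_7², evaluate f(x, y) mod 7. Record the zeros.
  x = 0: [0↦6, 1↦0, 2↦3, 3↦1, 4↦1, 5↦3, 6↦0]  zeros at y ∈ {1, 6}
  x = 1: [0↦2, 1↦5, 2↦3, 3↦3, 4↦5, 5↦2, 6↦1]  zeros at y ∈ ∅
  x = 2: [0↦0, 1↦5, 2↦5, 3↦0, 4↦4, 5↦3, 6↦4]  zeros at y ∈ {0, 3}
  x = 3: [0↦0, 1↦0, 2↦2, 3↦6, 4↦5, 5↦6, 6↦2]  zeros at y ∈ {0, 1}
  x = 4: [0↦2, 1↦4, 2↦1, 3↦0, 4↦1, 5↦4, 6↦2]  zeros at y ∈ {3}
  x = 5: [0↦6, 1↦3, 2↦2, 3↦3, 4↦6, 5↦4, 6↦4]  zeros at y ∈ ∅
  x = 6: [0↦5, 1↦4, 2↦5, 3↦1, 4↦6, 5↦6, 6↦1]  zeros at y ∈ ∅
Collecting zeros: affine points = {(0, 1), (0, 6), (2, 0), (2, 3), (3, 0), (3, 1), (4, 3)}.
Total count |C(F_7)_aff| = 7.


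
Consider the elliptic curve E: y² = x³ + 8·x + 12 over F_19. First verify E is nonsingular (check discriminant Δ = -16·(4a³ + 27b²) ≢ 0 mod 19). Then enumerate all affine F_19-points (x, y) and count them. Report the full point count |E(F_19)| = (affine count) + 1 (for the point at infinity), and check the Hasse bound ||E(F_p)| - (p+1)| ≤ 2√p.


Affine points = {(2, 6), (2, 13), (3, 5), (3, 14), (5, 5), (5, 14), (10, 3), (10, 16), (11, 5), (11, 14), (15, 7), (15, 12), (17, 8), (17, 11)}; affine count = 14; |E(F_19)| = 15.

Discriminant check: Δ ∝ 4a³ + 27b² = 4·8³ + 27·12² = 4·512 + 27·144 ≡ 8 (mod 19). Nonzero ⇒ E is nonsingular.
For each x ∈ F_19, compute rhs = x³ + 8·x + 12 mod 19, then count y ∈ F_19 with y² ≡ rhs.
  x = 0: rhs = 12, matching y values: none (0 points).
  x = 1: rhs = 2, matching y values: none (0 points).
  x = 2: rhs = 17, matching y values: 6, 13 (2 points).
  x = 3: rhs = 6, matching y values: 5, 14 (2 points).
  x = 4: rhs = 13, matching y values: none (0 points).
  x = 5: rhs = 6, matching y values: 5, 14 (2 points).
  x = 6: rhs = 10, matching y values: none (0 points).
  x = 7: rhs = 12, matching y values: none (0 points).
  x = 8: rhs = 18, matching y values: none (0 points).
  x = 9: rhs = 15, matching y values: none (0 points).
  x = 10: rhs = 9, matching y values: 3, 16 (2 points).
  x = 11: rhs = 6, matching y values: 5, 14 (2 points).
  x = 12: rhs = 12, matching y values: none (0 points).
  x = 13: rhs = 14, matching y values: none (0 points).
  x = 14: rhs = 18, matching y values: none (0 points).
  x = 15: rhs = 11, matching y values: 7, 12 (2 points).
  x = 16: rhs = 18, matching y values: none (0 points).
  x = 17: rhs = 7, matching y values: 8, 11 (2 points).
  x = 18: rhs = 3, matching y values: none (0 points).
Total affine count: 14.
Full point count |E(F_19)| = 14 + 1 = 15.
Hasse bound: |15 − (19+1)| = |-5| = 5 ≤ 2√19 ≈ 8.7178 ✓.


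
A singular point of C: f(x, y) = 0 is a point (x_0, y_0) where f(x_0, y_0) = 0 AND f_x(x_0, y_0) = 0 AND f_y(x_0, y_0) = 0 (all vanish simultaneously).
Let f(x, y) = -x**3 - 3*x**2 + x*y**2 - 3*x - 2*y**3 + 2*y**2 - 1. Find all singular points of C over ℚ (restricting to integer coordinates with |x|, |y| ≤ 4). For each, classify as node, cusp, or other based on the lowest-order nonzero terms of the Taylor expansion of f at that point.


Singular points: {(-1, 0)}; classification: cusp.

Compute partial derivatives:
  f_x = -3*x**2 - 6*x + y**2 - 3.
  f_y = 2*x*y - 6*y**2 + 4*y.
Scan x_0 ∈ {−4, ..., 4}. For each x_0, f_y(x_0, y) is a polynomial in y; find its integer roots y ∈ {−4, ..., 4}, then test f_x and f at those candidates.
  x = -4: f_y(-4, y) = -6*y**2 - 4*y; vanishes at y ∈ {0}. (-4, 0): f_x = -27 ≠ 0.
  x = -3: f_y(-3, y) = -6*y**2 - 2*y; vanishes at y ∈ {0}. (-3, 0): f_x = -12 ≠ 0.
  x = -2: f_y(-2, y) = -6*y**2; vanishes at y ∈ {0}. (-2, 0): f_x = -3 ≠ 0.
  x = -1: f_y(-1, y) = -6*y**2 + 2*y; vanishes at y ∈ {0}. (-1, 0): f_x = 0, f = 0 — SINGULAR.
  x = 0: f_y(0, y) = -6*y**2 + 4*y; vanishes at y ∈ {0}. (0, 0): f_x = -3 ≠ 0.
  x = 1: f_y(1, y) = -6*y**2 + 6*y; vanishes at y ∈ {0, 1}. (1, 0): f_x = -12 ≠ 0; (1, 1): f_x = -11 ≠ 0.
  x = 2: f_y(2, y) = -6*y**2 + 8*y; vanishes at y ∈ {0}. (2, 0): f_x = -27 ≠ 0.
  x = 3: f_y(3, y) = -6*y**2 + 10*y; vanishes at y ∈ {0}. (3, 0): f_x = -48 ≠ 0.
  x = 4: f_y(4, y) = -6*y**2 + 12*y; vanishes at y ∈ {0, 2}. (4, 0): f_x = -75 ≠ 0; (4, 2): f_x = -71 ≠ 0.
Only singular point on the grid: (-1, 0).
Classify: substitute x = -1 + u, y = 0 + v and expand: f = -u**3 + u*v**2 - 2*v**3 + v**2.
No constant or linear terms (consistent with a singular point). Quadratic part: v**2. Cubic part: -u**3 + u*v**2 - 2*v**3.
The quadratic part v**2 is a perfect square, so there is a single (double) tangent line v = 0, i.e. y = 0. Restricting the cubic part to that line (v = 0) leaves -u**3 ≠ 0, so f is not divisible by v and the branch is v² ≈ u**3 to lowest order — this is a cusp.
Classification: cusp.


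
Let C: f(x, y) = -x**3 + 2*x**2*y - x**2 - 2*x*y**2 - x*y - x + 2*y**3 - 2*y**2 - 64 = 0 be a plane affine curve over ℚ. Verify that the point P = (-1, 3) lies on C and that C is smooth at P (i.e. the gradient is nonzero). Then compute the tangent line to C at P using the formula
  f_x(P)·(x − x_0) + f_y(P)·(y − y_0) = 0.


Tangent line at P: -35*x + 57*y - 206 = 0.

Step 1: f(-1, 3) = 0, so P lies on C.
Step 2: partial derivatives
  f_x(x, y) = -3*x**2 + 4*x*y - 2*x - 2*y**2 - y - 1, f_y(x, y) = 2*x**2 - 4*x*y - x + 6*y**2 - 4*y.
  f_x(P) = -35, f_y(P) = 57 (gradient nonzero, so P is smooth).
Step 3: tangent line at P: -35·(x − -1) + 57·(y − 3) = 0.
Expanding: -35*x + 57*y - 206 = 0.


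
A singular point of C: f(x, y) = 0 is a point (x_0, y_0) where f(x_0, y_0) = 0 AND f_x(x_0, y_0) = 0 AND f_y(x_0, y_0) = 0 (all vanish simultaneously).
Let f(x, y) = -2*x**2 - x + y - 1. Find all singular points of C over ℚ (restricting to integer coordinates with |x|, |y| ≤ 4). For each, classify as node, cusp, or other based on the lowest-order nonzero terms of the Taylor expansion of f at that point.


No singular points in the scanned grid; C is smooth there.

Compute partial derivatives:
  f_x = -4*x - 1.
  f_y = 1.
f_y = 1 is a nonzero constant, so f_y never vanishes: no point (x, y) can satisfy f = f_x = f_y = 0. In particular no (x, y) ∈ {−4, ..., 4}² is singular; the curve is smooth.


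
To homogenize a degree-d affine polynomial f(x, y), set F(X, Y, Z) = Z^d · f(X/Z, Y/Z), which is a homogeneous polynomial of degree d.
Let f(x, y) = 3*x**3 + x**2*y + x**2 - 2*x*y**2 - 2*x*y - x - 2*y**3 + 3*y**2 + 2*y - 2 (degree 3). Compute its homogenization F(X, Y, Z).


F(X, Y, Z) = 3*X**3 + X**2*Y + X**2*Z - 2*X*Y**2 - 2*X*Y*Z - X*Z**2 - 2*Y**3 + 3*Y**2*Z + 2*Y*Z**2 - 2*Z**3

deg(f) = 3.
Substitute x = X/Z, y = Y/Z into f, then multiply by Z^3.
  monomial 3·x^3·y^0 ↦ 3·X^3·Y^0·Z^0.
  monomial 1·x^2·y^1 ↦ 1·X^2·Y^1·Z^0.
  monomial 1·x^2·y^0 ↦ 1·X^2·Y^0·Z^1.
  monomial -2·x^1·y^2 ↦ -2·X^1·Y^2·Z^0.
  monomial -2·x^1·y^1 ↦ -2·X^1·Y^1·Z^1.
  monomial -1·x^1·y^0 ↦ -1·X^1·Y^0·Z^2.
  monomial -2·x^0·y^3 ↦ -2·X^0·Y^3·Z^0.
  monomial 3·x^0·y^2 ↦ 3·X^0·Y^2·Z^1.
  monomial 2·x^0·y^1 ↦ 2·X^0·Y^1·Z^2.
  monomial -2·x^0·y^0 ↦ -2·X^0·Y^0·Z^3.
Collecting: F(X, Y, Z) = 3*X**3 + X**2*Y + X**2*Z - 2*X*Y**2 - 2*X*Y*Z - X*Z**2 - 2*Y**3 + 3*Y**2*Z + 2*Y*Z**2 - 2*Z**3.


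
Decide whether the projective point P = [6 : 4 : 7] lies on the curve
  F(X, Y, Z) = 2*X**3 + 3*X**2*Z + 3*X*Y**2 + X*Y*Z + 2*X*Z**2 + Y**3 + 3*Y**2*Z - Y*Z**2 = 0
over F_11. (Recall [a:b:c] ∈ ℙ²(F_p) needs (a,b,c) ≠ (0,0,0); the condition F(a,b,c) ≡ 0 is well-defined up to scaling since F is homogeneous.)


F(6,4,7) ≡ 5 (mod 11); P is NOT on the curve.

Evaluate F(6, 4, 7) term-by-term (mod 11).
  2*X**3 ↦ 2·216·1·1 = 432
  3*X**2*Z ↦ 3·36·1·7 = 756
  3*X*Y**2 ↦ 3·6·16·1 = 288
  X*Y*Z ↦ 1·6·4·7 = 168
  2*X*Z**2 ↦ 2·6·1·49 = 588
  Y**3 ↦ 1·1·64·1 = 64
  3*Y**2*Z ↦ 3·1·16·7 = 336
  -Y*Z**2 ↦ -1·1·4·49 = -196
Sum: F(6, 4, 7) = (432) + (756) + (288) + (168) + (588) + (64) + (336) + (-196) = 2436.
Reducing mod 11: 2436 ≡ 5 (mod 11).
Since F(a, b, c) ≡ 5 ≠ 0 (mod 11), P does NOT lie on the curve.


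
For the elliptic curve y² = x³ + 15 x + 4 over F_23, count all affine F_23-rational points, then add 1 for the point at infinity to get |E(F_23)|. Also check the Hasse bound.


Affine points = {(0, 2), (0, 21), (4, 6), (4, 17), (10, 2), (10, 21), (12, 7), (12, 16), (13, 2), (13, 21), (15, 4), (15, 19), (16, 4), (16, 19), (19, 8), (19, 15), (20, 1), (20, 22), (21, 9), (21, 14)}; affine count = 20; |E(F_23)| = 21.

Discriminant check: Δ ∝ 4a³ + 27b² = 4·15³ + 27·4² = 4·3375 + 27·16 ≡ 17 (mod 23). Nonzero ⇒ E is nonsingular.
For each x ∈ F_23, compute rhs = x³ + 15·x + 4 mod 23, then count y ∈ F_23 with y² ≡ rhs.
  x = 0: rhs = 4, matching y values: 2, 21 (2 points).
  x = 1: rhs = 20, matching y values: none (0 points).
  x = 2: rhs = 19, matching y values: none (0 points).
  x = 3: rhs = 7, matching y values: none (0 points).
  x = 4: rhs = 13, matching y values: 6, 17 (2 points).
  x = 5: rhs = 20, matching y values: none (0 points).
  x = 6: rhs = 11, matching y values: none (0 points).
  x = 7: rhs = 15, matching y values: none (0 points).
  x = 8: rhs = 15, matching y values: none (0 points).
  x = 9: rhs = 17, matching y values: none (0 points).
  x = 10: rhs = 4, matching y values: 2, 21 (2 points).
  x = 11: rhs = 5, matching y values: none (0 points).
  x = 12: rhs = 3, matching y values: 7, 16 (2 points).
  x = 13: rhs = 4, matching y values: 2, 21 (2 points).
  x = 14: rhs = 14, matching y values: none (0 points).
  x = 15: rhs = 16, matching y values: 4, 19 (2 points).
  x = 16: rhs = 16, matching y values: 4, 19 (2 points).
  x = 17: rhs = 20, matching y values: none (0 points).
  x = 18: rhs = 11, matching y values: none (0 points).
  x = 19: rhs = 18, matching y values: 8, 15 (2 points).
  x = 20: rhs = 1, matching y values: 1, 22 (2 points).
  x = 21: rhs = 12, matching y values: 9, 14 (2 points).
  x = 22: rhs = 11, matching y values: none (0 points).
Total affine count: 20.
Full point count |E(F_23)| = 20 + 1 = 21.
Hasse bound: |21 − (23+1)| = |-3| = 3 ≤ 2√23 ≈ 9.5917 ✓.


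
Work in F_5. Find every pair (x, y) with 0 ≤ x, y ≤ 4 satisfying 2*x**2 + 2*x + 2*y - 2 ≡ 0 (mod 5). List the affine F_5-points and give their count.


Affine F_5-points: {(0, 1), (1, 4), (2, 0), (3, 4), (4, 1)}; count = 5.

For each of the 25 pairs (x, y) ∈ F_5², evaluate f(x, y) mod 5. Record the zeros.
  x = 0: [0↦3, 1↦0, 2↦2, 3↦4, 4↦1]  zeros at y ∈ {1}
  x = 1: [0↦2, 1↦4, 2↦1, 3↦3, 4↦0]  zeros at y ∈ {4}
  x = 2: [0↦0, 1↦2, 2↦4, 3↦1, 4↦3]  zeros at y ∈ {0}
  x = 3: [0↦2, 1↦4, 2↦1, 3↦3, 4↦0]  zeros at y ∈ {4}
  x = 4: [0↦3, 1↦0, 2↦2, 3↦4, 4↦1]  zeros at y ∈ {1}
Collecting zeros: affine points = {(0, 1), (1, 4), (2, 0), (3, 4), (4, 1)}.
Total count |C(F_5)_aff| = 5.


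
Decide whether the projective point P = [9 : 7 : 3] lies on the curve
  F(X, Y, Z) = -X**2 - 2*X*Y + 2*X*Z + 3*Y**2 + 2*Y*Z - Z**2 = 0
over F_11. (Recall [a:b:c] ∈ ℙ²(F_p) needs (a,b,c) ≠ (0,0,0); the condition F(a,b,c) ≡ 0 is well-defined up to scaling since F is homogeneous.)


F(9,7,3) ≡ 5 (mod 11); P is NOT on the curve.

Evaluate F(9, 7, 3) term-by-term (mod 11).
  -X**2 ↦ -1·81·1·1 = -81
  -2*X*Y ↦ -2·9·7·1 = -126
  2*X*Z ↦ 2·9·1·3 = 54
  3*Y**2 ↦ 3·1·49·1 = 147
  2*Y*Z ↦ 2·1·7·3 = 42
  -Z**2 ↦ -1·1·1·9 = -9
Sum: F(9, 7, 3) = (-81) + (-126) + (54) + (147) + (42) + (-9) = 27.
Reducing mod 11: 27 ≡ 5 (mod 11).
Since F(a, b, c) ≡ 5 ≠ 0 (mod 11), P does NOT lie on the curve.


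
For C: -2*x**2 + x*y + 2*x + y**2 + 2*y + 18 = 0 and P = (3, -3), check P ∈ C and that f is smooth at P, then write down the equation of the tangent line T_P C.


Tangent line at P: -13*x - y + 36 = 0.

Step 1: f(3, -3) = 0, so P lies on C.
Step 2: partial derivatives
  f_x(x, y) = -4*x + y + 2, f_y(x, y) = x + 2*y + 2.
  f_x(P) = -13, f_y(P) = -1 (gradient nonzero, so P is smooth).
Step 3: tangent line at P: -13·(x − 3) + -1·(y − -3) = 0.
Expanding: -13*x - y + 36 = 0.


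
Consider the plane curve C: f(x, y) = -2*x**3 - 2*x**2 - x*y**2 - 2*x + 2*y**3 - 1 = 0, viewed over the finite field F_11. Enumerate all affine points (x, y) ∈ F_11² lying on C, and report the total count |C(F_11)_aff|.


Affine F_11-points: {(0, 8), (2, 10), (6, 0), (6, 3), (9, 0), (9, 10), (10, 8), (10, 9), (10, 10)}; count = 9.

For each of the 121 pairs (x, y) ∈ F_11², evaluate f(x, y) mod 11. Record the zeros.
  x = 0: [0↦10, 1↦1, 2↦4, 3↦9, 4↦6, 5↦7, 6↦2, 7↦3, 8↦0, 9↦5, 10↦8]  zeros at y ∈ {8}
  x = 1: [0↦4, 1↦5, 2↦5, 3↦5, 4↦6, 5↦9, 6↦4, 7↦3, 8↦7, 9↦6, 10↦1]  zeros at y ∈ ∅
  x = 2: [0↦4, 1↦4, 2↦1, 3↦7, 4↦1, 5↦6, 6↦1, 7↦9, 8↦9, 9↦2, 10↦0]  zeros at y ∈ {10}
  x = 3: [0↦9, 1↦8, 2↦2, 3↦3, 4↦1, 5↦8, 6↦3, 7↦9, 8↦5, 9↦3, 10↦4]  zeros at y ∈ ∅
  x = 4: [0↦7, 1↦5, 2↦7, 3↦3, 4↦5, 5↦3, 6↦9, 7↦2, 8↦5, 9↦8, 10↦1]  zeros at y ∈ ∅
  x = 5: [0↦8, 1↦5, 2↦4, 3↦6, 4↦1, 5↦1, 6↦7, 7↦9, 8↦8, 9↦5, 10↦1]  zeros at y ∈ ∅
  x = 6: [0↦0, 1↦7, 2↦3, 3↦0, 4↦10, 5↦1, 6↦7, 7↦7, 8↦2, 9↦4, 10↦3]  zeros at y ∈ {0, 3}
  x = 7: [0↦4, 1↦10, 2↦3, 3↦6, 4↦9, 5↦2, 6↦8, 7↦6, 8↦8, 9↦4, 10↦6]  zeros at y ∈ ∅
  x = 8: [0↦8, 1↦2, 2↦3, 3↦1, 4↦8, 5↦3, 6↦9, 7↦5, 8↦3, 9↦4, 10↦9]  zeros at y ∈ ∅
  x = 9: [0↦0, 1↦4, 2↦2, 3↦6, 4↦6, 5↦3, 6↦9, 7↦3, 8↦8, 9↦3, 10↦0]  zeros at y ∈ {0, 10}
  x = 10: [0↦1, 1↦4, 2↦10, 3↦9, 4↦2, 5↦1, 6↦7, 7↦10, 8↦0, 9↦0, 10↦0]  zeros at y ∈ {8, 9, 10}
Collecting zeros: affine points = {(0, 8), (2, 10), (6, 0), (6, 3), (9, 0), (9, 10), (10, 8), (10, 9), (10, 10)}.
Total count |C(F_11)_aff| = 9.


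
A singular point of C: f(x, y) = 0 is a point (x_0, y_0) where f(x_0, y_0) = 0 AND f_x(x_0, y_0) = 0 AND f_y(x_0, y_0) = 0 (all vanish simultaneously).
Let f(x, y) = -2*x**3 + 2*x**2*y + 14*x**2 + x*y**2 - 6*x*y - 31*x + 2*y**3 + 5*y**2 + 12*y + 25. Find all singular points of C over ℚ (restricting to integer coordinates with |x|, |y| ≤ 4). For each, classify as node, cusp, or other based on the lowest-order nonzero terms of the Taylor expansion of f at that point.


Singular points: {(2, -1)}; classification: cusp.

Compute partial derivatives:
  f_x = -6*x**2 + 4*x*y + 28*x + y**2 - 6*y - 31.
  f_y = 2*x**2 + 2*x*y - 6*x + 6*y**2 + 10*y + 12.
Scan x_0 ∈ {−4, ..., 4}. For each x_0, f_y(x_0, y) is a polynomial in y; find its integer roots y ∈ {−4, ..., 4}, then test f_x and f at those candidates.
  x = -4: f_y(-4, y) = 6*y**2 + 2*y + 68; no integer root y with |y| ≤ 4.
  x = -3: f_y(-3, y) = 6*y**2 + 4*y + 48; no integer root y with |y| ≤ 4.
  x = -2: f_y(-2, y) = 6*y**2 + 6*y + 32; no integer root y with |y| ≤ 4.
  x = -1: f_y(-1, y) = 6*y**2 + 8*y + 20; no integer root y with |y| ≤ 4.
  x = 0: f_y(0, y) = 6*y**2 + 10*y + 12; no integer root y with |y| ≤ 4.
  x = 1: f_y(1, y) = 6*y**2 + 12*y + 8; no integer root y with |y| ≤ 4.
  x = 2: f_y(2, y) = 6*y**2 + 14*y + 8; vanishes at y ∈ {-1}. (2, -1): f_x = 0, f = 0 — SINGULAR.
  x = 3: f_y(3, y) = 6*y**2 + 16*y + 12; no integer root y with |y| ≤ 4.
  x = 4: f_y(4, y) = 6*y**2 + 18*y + 20; no integer root y with |y| ≤ 4.
Only singular point on the grid: (2, -1).
Classify: substitute x = 2 + u, y = -1 + v and expand: f = -2*u**3 + 2*u**2*v + u*v**2 + 2*v**3 + v**2.
No constant or linear terms (consistent with a singular point). Quadratic part: v**2. Cubic part: -2*u**3 + 2*u**2*v + u*v**2 + 2*v**3.
The quadratic part v**2 is a perfect square, so there is a single (double) tangent line v = 0, i.e. y = -1. Restricting the cubic part to that line (v = 0) leaves -2*u**3 ≠ 0, so f is not divisible by v and the branch is v² ≈ 2*u**3 to lowest order — this is a cusp.
Classification: cusp.


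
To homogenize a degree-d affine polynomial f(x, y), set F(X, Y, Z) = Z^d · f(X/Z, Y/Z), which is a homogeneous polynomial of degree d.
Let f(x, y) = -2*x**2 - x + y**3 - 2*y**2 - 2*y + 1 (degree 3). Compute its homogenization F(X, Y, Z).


F(X, Y, Z) = -2*X**2*Z - X*Z**2 + Y**3 - 2*Y**2*Z - 2*Y*Z**2 + Z**3

deg(f) = 3.
Substitute x = X/Z, y = Y/Z into f, then multiply by Z^3.
  monomial -2·x^2·y^0 ↦ -2·X^2·Y^0·Z^1.
  monomial -1·x^1·y^0 ↦ -1·X^1·Y^0·Z^2.
  monomial 1·x^0·y^3 ↦ 1·X^0·Y^3·Z^0.
  monomial -2·x^0·y^2 ↦ -2·X^0·Y^2·Z^1.
  monomial -2·x^0·y^1 ↦ -2·X^0·Y^1·Z^2.
  monomial 1·x^0·y^0 ↦ 1·X^0·Y^0·Z^3.
Collecting: F(X, Y, Z) = -2*X**2*Z - X*Z**2 + Y**3 - 2*Y**2*Z - 2*Y*Z**2 + Z**3.


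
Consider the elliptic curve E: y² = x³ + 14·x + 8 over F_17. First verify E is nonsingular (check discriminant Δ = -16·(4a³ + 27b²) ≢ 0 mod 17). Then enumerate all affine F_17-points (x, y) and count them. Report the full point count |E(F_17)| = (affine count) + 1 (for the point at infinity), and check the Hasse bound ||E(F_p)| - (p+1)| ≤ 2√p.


Affine points = {(0, 5), (0, 12), (3, 3), (3, 14), (4, 3), (4, 14), (5, 4), (5, 13), (6, 6), (6, 11), (9, 8), (9, 9), (10, 3), (10, 14), (12, 0)}; affine count = 15; |E(F_17)| = 16.

Discriminant check: Δ ∝ 4a³ + 27b² = 4·14³ + 27·8² = 4·2744 + 27·64 ≡ 5 (mod 17). Nonzero ⇒ E is nonsingular.
For each x ∈ F_17, compute rhs = x³ + 14·x + 8 mod 17, then count y ∈ F_17 with y² ≡ rhs.
  x = 0: rhs = 8, matching y values: 5, 12 (2 points).
  x = 1: rhs = 6, matching y values: none (0 points).
  x = 2: rhs = 10, matching y values: none (0 points).
  x = 3: rhs = 9, matching y values: 3, 14 (2 points).
  x = 4: rhs = 9, matching y values: 3, 14 (2 points).
  x = 5: rhs = 16, matching y values: 4, 13 (2 points).
  x = 6: rhs = 2, matching y values: 6, 11 (2 points).
  x = 7: rhs = 7, matching y values: none (0 points).
  x = 8: rhs = 3, matching y values: none (0 points).
  x = 9: rhs = 13, matching y values: 8, 9 (2 points).
  x = 10: rhs = 9, matching y values: 3, 14 (2 points).
  x = 11: rhs = 14, matching y values: none (0 points).
  x = 12: rhs = 0, matching y values: 0 (1 points).
  x = 13: rhs = 7, matching y values: none (0 points).
  x = 14: rhs = 7, matching y values: none (0 points).
  x = 15: rhs = 6, matching y values: none (0 points).
  x = 16: rhs = 10, matching y values: none (0 points).
Total affine count: 15.
Full point count |E(F_17)| = 15 + 1 = 16.
Hasse bound: |16 − (17+1)| = |-2| = 2 ≤ 2√17 ≈ 8.2462 ✓.


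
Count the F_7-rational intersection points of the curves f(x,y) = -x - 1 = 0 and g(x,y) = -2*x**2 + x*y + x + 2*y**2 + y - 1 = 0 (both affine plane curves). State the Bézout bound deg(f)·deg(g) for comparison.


Common zeros: {(6, 3), (6, 4)}; count = 2; Bézout bound = 2.

deg(f) = 1, deg(g) = 2, so Bézout bound = 2.
Scan x ∈ F_7. For each x, list the y ∈ F_7 with f(x, y) ≡ 0 and those with g(x, y) ≡ 0 (mod 7); the common zeros in that column are the intersection.
  x = 0: f ≡ 0 at y ∈ ∅; g ≡ 0 at y ∈ {4, 6}; common: ∅.
  x = 1: f ≡ 0 at y ∈ ∅; g ≡ 0 at y ∈ ∅; common: ∅.
  x = 2: f ≡ 0 at y ∈ ∅; g ≡ 0 at y ∈ {0, 2}; common: ∅.
  x = 3: f ≡ 0 at y ∈ ∅; g ≡ 0 at y ∈ {2, 3}; common: ∅.
  x = 4: f ≡ 0 at y ∈ ∅; g ≡ 0 at y ∈ ∅; common: ∅.
  x = 5: f ≡ 0 at y ∈ ∅; g ≡ 0 at y ∈ ∅; common: ∅.
  x = 6: f ≡ 0 at y ∈ {0, 1, 2, 3, 4, 5, 6}; g ≡ 0 at y ∈ {3, 4}; common: {3, 4}.
Collecting: common zeros = {(6, 3), (6, 4)}, so the count is 2.
Comparison with the Bézout bound: 2 ≤ 2 = deg(f)·deg(g), as expected for curves with no common component (the bound is attained).
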